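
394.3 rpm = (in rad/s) 41.29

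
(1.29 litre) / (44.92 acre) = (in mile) 4.409e-12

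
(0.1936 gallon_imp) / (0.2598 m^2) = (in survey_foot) 0.01111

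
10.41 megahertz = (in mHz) 1.041e+10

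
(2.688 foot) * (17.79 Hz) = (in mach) 0.04281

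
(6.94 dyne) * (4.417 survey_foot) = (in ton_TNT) 2.233e-14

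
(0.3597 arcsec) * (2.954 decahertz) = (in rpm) 0.0004919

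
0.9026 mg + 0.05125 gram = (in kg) 5.215e-05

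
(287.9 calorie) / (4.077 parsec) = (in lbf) 2.153e-15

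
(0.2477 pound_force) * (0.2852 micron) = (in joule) 3.142e-07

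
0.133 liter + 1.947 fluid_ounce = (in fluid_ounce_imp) 6.707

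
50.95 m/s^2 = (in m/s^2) 50.95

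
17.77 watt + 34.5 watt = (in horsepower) 0.0701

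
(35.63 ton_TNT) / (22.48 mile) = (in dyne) 4.121e+11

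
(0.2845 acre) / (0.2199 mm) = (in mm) 5.236e+09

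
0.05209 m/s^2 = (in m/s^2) 0.05209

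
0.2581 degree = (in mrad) 4.505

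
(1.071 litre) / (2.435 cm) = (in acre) 1.087e-05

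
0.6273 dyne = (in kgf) 6.397e-07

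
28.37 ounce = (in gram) 804.3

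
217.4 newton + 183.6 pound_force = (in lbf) 232.5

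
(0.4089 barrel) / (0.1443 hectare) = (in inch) 0.001774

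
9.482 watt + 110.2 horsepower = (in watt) 8.219e+04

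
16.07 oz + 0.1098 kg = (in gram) 565.4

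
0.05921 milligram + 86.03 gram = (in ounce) 3.035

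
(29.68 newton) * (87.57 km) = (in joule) 2.599e+06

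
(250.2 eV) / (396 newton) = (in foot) 3.321e-19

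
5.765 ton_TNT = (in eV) 1.505e+29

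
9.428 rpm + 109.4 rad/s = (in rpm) 1054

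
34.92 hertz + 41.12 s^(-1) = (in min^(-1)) 4562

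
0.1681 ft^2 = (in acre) 3.859e-06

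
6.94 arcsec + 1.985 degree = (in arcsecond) 7153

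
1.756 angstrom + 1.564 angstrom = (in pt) 9.411e-07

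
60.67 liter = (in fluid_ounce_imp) 2135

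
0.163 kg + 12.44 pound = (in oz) 204.8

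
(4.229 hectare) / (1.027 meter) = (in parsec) 1.334e-12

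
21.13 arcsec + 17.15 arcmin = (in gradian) 0.3241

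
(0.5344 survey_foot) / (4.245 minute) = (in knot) 0.001243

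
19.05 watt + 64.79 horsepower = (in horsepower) 64.82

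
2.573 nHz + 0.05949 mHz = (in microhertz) 59.49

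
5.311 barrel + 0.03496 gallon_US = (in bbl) 5.312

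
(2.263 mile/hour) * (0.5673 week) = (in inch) 1.367e+07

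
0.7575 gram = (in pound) 0.00167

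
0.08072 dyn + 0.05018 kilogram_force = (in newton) 0.4921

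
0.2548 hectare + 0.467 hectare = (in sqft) 7.769e+04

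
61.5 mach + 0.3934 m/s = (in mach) 61.5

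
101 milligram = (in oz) 0.003563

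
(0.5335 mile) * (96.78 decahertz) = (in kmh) 2.991e+06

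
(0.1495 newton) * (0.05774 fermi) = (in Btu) 8.182e-21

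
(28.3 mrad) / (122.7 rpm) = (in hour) 6.118e-07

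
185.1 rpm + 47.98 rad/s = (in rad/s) 67.36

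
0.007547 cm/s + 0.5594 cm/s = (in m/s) 0.005669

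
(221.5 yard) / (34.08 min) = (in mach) 0.0002909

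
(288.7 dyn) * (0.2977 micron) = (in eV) 5.364e+09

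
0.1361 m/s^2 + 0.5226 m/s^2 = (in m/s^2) 0.6587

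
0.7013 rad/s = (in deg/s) 40.18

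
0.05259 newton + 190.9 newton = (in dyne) 1.91e+07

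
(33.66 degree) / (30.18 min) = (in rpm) 0.003098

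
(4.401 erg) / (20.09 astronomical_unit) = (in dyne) 1.464e-14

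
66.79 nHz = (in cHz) 6.679e-06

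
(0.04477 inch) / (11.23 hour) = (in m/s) 2.813e-08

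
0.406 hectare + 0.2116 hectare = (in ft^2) 6.648e+04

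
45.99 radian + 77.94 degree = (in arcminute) 1.628e+05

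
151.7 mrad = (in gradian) 9.658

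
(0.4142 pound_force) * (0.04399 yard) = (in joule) 0.07411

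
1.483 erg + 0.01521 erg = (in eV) 9.351e+11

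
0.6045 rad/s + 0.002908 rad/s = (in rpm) 5.8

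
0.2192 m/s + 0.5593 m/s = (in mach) 0.002286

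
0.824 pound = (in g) 373.8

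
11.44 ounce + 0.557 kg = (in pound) 1.943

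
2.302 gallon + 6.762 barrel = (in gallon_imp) 238.4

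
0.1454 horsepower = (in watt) 108.4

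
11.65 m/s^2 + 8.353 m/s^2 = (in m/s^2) 20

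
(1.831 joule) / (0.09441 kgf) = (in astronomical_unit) 1.322e-11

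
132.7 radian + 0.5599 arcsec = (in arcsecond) 2.737e+07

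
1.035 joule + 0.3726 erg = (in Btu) 0.000981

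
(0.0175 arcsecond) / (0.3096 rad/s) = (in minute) 4.567e-09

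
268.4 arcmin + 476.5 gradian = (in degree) 433.3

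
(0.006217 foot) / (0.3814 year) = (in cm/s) 1.575e-08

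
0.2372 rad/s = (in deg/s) 13.59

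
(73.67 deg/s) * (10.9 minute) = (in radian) 840.9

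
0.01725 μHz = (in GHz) 1.725e-17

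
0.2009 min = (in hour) 0.003348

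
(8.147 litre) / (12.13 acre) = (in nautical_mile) 8.961e-11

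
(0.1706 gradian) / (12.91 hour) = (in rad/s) 5.766e-08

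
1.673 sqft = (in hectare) 1.554e-05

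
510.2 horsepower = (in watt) 3.805e+05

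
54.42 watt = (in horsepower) 0.07298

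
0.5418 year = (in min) 2.848e+05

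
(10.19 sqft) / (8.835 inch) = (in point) 1.196e+04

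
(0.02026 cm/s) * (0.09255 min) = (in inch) 0.04429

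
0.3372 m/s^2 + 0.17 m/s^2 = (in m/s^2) 0.5072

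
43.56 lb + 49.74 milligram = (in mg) 1.976e+07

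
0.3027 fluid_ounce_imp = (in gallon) 0.002272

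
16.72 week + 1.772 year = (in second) 6.599e+07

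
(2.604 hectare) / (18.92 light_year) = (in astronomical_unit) 9.725e-25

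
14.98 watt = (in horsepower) 0.02009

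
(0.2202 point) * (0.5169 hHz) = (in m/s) 0.004015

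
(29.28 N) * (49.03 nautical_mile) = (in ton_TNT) 0.0006355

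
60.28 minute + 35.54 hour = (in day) 1.523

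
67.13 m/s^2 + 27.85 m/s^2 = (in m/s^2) 94.98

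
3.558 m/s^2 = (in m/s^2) 3.558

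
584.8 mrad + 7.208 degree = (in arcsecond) 1.466e+05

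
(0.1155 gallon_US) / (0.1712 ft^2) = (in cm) 2.749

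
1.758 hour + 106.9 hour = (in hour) 108.7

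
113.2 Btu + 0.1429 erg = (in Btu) 113.2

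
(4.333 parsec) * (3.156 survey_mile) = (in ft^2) 7.31e+21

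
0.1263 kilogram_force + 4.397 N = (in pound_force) 1.267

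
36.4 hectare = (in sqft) 3.918e+06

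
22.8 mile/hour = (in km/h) 36.69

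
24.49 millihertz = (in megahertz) 2.449e-08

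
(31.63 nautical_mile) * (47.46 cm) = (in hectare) 2.78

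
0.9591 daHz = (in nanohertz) 9.591e+09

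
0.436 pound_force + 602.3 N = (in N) 604.2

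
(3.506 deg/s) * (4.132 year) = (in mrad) 7.974e+09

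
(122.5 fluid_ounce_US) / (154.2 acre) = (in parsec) 1.881e-25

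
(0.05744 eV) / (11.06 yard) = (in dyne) 9.1e-17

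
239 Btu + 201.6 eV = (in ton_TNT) 6.027e-05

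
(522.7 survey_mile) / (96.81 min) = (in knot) 281.5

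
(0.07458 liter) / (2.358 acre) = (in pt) 2.215e-05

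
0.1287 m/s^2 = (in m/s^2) 0.1287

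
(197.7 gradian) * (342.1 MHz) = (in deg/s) 6.087e+10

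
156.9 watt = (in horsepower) 0.2104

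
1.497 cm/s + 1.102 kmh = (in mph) 0.7182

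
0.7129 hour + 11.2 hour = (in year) 0.00136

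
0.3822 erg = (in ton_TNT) 9.135e-18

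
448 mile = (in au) 4.819e-06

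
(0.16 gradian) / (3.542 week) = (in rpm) 1.12e-08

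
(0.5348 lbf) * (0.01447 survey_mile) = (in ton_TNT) 1.324e-08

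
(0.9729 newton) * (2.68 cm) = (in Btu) 2.471e-05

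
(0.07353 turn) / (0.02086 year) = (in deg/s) 4.024e-05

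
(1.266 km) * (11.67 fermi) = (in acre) 3.651e-15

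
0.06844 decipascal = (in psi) 9.926e-07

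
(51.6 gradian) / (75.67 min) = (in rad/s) 0.0001785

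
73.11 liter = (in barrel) 0.4598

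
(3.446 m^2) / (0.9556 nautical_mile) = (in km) 1.947e-06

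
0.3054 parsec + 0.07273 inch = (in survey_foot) 3.092e+16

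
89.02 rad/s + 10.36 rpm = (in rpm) 860.4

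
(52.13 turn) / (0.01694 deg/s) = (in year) 0.03513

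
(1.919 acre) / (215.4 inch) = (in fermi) 1.419e+18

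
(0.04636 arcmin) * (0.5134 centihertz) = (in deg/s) 3.967e-06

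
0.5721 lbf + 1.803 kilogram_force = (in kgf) 2.063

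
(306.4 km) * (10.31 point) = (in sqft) 1.2e+04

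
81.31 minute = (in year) 0.0001547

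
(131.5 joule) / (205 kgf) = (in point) 185.4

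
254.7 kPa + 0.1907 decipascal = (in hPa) 2547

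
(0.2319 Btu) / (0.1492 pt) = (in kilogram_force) 4.74e+05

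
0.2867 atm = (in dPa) 2.905e+05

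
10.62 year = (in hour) 9.303e+04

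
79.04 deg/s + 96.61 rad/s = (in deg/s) 5614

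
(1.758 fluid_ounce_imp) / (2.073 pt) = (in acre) 1.688e-05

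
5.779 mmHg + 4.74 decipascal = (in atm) 0.007609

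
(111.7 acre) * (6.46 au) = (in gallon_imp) 9.609e+19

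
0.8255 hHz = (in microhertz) 8.255e+07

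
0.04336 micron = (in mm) 4.336e-05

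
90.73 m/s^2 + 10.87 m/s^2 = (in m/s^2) 101.6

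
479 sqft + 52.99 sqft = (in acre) 0.01221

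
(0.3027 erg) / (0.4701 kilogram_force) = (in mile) 4.08e-12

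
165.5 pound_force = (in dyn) 7.362e+07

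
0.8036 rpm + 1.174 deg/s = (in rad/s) 0.1046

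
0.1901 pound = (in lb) 0.1901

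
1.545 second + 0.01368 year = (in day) 4.993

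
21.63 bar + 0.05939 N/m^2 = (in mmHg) 1.622e+04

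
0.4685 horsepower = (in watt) 349.4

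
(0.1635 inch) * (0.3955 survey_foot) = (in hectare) 5.006e-08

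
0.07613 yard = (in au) 4.653e-13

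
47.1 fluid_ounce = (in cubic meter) 0.001393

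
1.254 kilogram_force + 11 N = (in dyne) 2.33e+06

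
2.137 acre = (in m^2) 8648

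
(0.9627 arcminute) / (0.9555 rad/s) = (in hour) 8.141e-08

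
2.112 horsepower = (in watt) 1575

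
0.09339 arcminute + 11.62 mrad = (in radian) 0.01165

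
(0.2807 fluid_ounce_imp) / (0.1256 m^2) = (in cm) 0.00635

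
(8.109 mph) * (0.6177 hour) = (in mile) 5.009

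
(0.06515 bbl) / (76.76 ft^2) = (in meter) 0.001452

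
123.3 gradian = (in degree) 111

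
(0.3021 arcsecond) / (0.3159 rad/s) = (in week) 7.666e-12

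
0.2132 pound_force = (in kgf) 0.09671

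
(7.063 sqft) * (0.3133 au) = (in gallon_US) 8.124e+12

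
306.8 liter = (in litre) 306.8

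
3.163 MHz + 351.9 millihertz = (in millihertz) 3.163e+09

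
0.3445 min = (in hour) 0.005742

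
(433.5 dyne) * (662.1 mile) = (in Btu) 4.378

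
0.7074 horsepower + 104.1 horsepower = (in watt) 7.815e+04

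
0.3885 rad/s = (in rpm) 3.71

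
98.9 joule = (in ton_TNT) 2.364e-08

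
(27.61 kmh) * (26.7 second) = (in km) 0.2048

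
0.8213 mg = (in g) 0.0008213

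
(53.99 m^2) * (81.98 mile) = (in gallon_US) 1.882e+09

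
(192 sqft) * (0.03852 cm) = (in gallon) 1.815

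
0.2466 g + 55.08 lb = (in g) 2.498e+04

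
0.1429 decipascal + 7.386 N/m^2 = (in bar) 7.4e-05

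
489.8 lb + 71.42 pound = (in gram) 2.546e+05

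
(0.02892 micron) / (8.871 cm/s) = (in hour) 9.056e-11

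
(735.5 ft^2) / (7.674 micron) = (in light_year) 9.412e-10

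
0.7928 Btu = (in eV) 5.221e+21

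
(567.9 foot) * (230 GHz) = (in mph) 8.906e+13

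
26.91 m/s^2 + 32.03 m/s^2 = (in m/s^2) 58.94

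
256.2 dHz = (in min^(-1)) 1537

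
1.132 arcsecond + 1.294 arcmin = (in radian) 0.0003819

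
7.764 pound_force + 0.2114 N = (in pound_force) 7.812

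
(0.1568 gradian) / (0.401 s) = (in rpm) 0.05865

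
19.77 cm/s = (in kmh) 0.7117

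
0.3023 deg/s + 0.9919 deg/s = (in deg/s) 1.294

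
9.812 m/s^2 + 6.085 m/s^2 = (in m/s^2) 15.9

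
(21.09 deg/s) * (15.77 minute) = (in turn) 55.43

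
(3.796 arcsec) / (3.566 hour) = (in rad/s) 1.434e-09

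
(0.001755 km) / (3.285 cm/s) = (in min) 0.8904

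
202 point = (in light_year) 7.532e-18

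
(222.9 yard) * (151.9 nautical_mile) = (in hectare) 5734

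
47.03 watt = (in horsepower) 0.06307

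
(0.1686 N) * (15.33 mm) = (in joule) 0.002585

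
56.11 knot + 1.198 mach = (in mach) 1.283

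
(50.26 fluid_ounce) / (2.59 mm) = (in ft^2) 6.177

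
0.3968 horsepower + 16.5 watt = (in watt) 312.4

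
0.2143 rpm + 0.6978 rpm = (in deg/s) 5.473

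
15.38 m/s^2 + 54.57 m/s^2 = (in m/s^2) 69.95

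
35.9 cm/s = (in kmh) 1.292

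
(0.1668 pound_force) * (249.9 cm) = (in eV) 1.157e+19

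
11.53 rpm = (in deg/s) 69.18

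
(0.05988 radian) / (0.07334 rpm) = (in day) 9.024e-05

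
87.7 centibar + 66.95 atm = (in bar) 68.71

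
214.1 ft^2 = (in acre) 0.004915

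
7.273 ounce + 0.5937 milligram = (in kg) 0.2062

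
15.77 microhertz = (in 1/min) 0.0009462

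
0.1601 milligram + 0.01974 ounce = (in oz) 0.01975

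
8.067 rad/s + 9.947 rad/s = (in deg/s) 1032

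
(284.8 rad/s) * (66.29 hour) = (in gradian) 4.327e+09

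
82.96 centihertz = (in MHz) 8.296e-07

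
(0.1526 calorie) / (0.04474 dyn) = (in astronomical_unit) 9.539e-06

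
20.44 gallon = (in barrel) 0.4867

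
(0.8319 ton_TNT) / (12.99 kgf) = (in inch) 1.076e+09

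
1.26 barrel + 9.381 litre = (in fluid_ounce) 7091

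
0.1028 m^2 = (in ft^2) 1.107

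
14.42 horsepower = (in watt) 1.075e+04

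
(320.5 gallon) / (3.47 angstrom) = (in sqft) 3.763e+10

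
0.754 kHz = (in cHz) 7.54e+04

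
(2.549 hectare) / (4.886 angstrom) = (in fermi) 5.217e+28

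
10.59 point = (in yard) 0.004086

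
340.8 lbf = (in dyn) 1.516e+08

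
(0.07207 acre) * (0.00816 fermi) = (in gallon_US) 6.287e-13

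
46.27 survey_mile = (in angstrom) 7.446e+14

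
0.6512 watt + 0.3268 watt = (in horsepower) 0.001312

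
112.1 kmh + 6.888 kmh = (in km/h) 119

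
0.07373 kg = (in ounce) 2.601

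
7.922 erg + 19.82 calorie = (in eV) 5.176e+20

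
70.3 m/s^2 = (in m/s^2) 70.3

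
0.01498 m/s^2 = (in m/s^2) 0.01498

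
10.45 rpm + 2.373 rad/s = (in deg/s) 198.7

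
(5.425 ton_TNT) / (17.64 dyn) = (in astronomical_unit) 860.1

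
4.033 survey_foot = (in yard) 1.344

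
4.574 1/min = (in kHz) 7.623e-05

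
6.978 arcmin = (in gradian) 0.1292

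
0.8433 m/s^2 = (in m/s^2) 0.8433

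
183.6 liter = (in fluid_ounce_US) 6208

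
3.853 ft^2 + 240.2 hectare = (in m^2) 2.402e+06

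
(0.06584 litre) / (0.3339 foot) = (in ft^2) 0.006964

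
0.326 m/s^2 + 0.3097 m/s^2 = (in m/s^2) 0.6357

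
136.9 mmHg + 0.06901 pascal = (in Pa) 1.825e+04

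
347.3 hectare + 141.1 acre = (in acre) 999.3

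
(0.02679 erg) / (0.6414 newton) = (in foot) 1.37e-08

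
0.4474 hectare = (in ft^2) 4.816e+04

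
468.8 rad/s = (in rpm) 4477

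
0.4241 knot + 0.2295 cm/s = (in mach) 0.0006475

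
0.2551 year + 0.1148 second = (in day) 93.11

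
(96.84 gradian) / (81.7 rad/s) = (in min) 0.0003103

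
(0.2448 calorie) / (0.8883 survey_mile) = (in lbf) 0.0001611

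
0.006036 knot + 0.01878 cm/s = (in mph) 0.007366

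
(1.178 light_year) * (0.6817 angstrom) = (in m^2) 7.597e+05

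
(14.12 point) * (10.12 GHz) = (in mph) 1.128e+08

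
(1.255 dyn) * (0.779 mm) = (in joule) 9.776e-09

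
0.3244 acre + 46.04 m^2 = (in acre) 0.3358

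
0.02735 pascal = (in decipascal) 0.2735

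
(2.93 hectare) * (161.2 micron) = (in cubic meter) 4.723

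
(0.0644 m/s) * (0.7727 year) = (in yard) 1.716e+06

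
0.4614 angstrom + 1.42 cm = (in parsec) 4.602e-19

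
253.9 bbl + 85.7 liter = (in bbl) 254.4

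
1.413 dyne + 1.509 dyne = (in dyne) 2.922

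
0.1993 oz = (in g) 5.65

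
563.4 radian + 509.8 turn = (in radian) 3767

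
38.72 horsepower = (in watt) 2.887e+04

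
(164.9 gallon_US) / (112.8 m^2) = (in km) 5.534e-06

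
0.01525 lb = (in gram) 6.917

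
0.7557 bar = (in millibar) 755.7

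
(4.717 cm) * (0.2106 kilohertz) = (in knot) 19.31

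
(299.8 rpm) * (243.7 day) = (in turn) 1.052e+08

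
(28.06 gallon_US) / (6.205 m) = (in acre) 4.23e-06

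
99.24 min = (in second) 5954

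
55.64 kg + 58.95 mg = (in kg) 55.64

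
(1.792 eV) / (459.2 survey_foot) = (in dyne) 2.051e-16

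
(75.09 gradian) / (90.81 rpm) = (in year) 3.933e-09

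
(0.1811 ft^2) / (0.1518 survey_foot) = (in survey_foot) 1.193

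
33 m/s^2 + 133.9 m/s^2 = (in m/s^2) 166.9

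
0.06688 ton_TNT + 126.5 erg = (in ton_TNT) 0.06688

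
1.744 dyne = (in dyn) 1.744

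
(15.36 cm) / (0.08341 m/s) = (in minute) 0.03069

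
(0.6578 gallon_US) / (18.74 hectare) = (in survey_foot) 4.359e-08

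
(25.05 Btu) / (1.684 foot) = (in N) 5.149e+04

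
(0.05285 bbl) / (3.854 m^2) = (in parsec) 7.066e-20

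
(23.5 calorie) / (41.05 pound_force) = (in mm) 538.5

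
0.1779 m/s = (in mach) 0.0005225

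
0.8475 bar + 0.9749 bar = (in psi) 26.43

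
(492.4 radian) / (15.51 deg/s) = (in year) 5.768e-05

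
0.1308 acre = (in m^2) 529.3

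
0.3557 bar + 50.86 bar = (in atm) 50.55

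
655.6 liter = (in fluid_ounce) 2.217e+04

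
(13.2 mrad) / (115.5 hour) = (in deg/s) 1.819e-06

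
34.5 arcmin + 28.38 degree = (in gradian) 32.17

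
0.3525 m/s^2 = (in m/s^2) 0.3525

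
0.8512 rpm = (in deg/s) 5.107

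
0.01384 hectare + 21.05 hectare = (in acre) 52.05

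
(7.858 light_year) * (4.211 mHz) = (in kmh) 1.127e+15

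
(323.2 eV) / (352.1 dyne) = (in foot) 4.825e-14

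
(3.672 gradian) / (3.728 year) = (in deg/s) 2.811e-08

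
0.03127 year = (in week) 1.631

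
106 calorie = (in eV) 2.768e+21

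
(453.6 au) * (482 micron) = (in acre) 8.082e+06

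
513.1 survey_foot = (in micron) 1.564e+08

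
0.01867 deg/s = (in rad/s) 0.0003259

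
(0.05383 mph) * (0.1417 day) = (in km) 0.2946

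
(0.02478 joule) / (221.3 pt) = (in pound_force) 0.07136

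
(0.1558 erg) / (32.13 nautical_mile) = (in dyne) 2.618e-08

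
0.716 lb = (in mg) 3.248e+05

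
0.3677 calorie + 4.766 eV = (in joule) 1.538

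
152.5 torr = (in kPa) 20.33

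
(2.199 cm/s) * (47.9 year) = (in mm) 3.322e+10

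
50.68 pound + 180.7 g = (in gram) 2.317e+04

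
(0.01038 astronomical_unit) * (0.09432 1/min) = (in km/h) 8.788e+06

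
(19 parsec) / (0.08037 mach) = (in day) 2.48e+11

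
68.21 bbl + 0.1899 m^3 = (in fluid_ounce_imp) 3.884e+05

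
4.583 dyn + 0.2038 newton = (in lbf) 0.04583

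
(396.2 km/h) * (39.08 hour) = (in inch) 6.096e+08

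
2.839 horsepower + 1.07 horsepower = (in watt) 2915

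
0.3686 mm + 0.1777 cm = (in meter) 0.002146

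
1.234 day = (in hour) 29.62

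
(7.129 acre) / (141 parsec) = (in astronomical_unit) 4.433e-26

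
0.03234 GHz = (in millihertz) 3.234e+10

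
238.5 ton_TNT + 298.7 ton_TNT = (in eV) 1.403e+31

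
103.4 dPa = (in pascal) 10.34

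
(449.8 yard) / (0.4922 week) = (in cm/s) 0.1382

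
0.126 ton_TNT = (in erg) 5.272e+15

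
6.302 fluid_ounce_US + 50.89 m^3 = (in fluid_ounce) 1.721e+06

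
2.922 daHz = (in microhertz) 2.922e+07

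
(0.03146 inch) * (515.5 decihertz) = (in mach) 0.000121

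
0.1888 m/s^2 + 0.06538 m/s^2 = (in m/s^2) 0.2542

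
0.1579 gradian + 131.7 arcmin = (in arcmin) 140.2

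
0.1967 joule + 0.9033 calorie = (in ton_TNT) 9.503e-10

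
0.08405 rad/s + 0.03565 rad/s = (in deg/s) 6.858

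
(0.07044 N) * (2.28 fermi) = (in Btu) 1.522e-19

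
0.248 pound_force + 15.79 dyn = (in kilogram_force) 0.1125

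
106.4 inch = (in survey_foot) 8.867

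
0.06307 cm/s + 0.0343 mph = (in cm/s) 1.596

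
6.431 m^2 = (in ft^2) 69.22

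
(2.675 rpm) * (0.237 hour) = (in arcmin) 8.216e+05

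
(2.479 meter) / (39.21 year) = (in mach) 5.888e-12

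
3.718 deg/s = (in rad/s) 0.06489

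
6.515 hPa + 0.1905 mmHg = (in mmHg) 5.077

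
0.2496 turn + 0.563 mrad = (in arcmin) 5393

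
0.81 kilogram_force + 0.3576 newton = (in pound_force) 1.866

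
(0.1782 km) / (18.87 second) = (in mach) 0.02773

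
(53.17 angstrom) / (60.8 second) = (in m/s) 8.745e-11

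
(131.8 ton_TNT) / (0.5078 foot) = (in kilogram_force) 3.633e+11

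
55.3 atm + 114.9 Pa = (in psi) 812.7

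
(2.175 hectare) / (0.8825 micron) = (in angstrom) 2.465e+20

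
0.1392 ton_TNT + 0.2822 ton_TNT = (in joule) 1.763e+09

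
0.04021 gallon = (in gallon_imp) 0.03348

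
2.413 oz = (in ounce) 2.413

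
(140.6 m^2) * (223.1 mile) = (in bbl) 3.175e+08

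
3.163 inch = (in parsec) 2.604e-18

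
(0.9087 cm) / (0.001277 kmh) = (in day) 0.0002965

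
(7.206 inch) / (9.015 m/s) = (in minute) 0.0003384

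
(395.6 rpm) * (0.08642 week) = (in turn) 3.446e+05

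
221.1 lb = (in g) 1.003e+05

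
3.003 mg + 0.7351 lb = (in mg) 3.334e+05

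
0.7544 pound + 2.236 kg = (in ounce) 90.94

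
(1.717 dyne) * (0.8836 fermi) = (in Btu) 1.438e-23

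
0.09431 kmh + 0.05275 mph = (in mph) 0.1114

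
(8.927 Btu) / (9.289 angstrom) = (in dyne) 1.014e+18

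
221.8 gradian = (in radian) 3.484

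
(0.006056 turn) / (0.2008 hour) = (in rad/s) 5.264e-05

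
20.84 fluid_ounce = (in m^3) 0.0006163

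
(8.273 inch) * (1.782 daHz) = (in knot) 7.279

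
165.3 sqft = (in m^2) 15.36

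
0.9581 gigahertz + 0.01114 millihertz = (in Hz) 9.581e+08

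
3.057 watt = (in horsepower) 0.0041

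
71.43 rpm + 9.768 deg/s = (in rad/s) 7.651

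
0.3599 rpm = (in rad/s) 0.03769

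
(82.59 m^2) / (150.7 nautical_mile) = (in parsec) 9.59e-21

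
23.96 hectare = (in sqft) 2.579e+06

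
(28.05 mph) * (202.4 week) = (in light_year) 1.622e-07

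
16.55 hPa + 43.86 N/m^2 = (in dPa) 1.699e+04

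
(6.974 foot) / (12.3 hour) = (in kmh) 0.0001728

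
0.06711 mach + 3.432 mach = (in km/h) 4289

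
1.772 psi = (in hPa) 122.2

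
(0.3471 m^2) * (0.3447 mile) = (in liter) 1.926e+05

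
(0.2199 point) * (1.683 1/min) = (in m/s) 2.176e-06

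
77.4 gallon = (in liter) 293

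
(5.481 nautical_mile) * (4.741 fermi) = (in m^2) 4.812e-11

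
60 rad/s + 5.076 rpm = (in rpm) 578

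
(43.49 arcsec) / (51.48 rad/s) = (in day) 4.74e-11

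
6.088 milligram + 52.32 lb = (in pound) 52.32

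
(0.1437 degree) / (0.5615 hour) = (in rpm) 1.185e-05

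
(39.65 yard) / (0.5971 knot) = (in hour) 0.03279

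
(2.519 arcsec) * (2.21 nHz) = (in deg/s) 1.546e-12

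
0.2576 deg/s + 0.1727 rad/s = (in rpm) 1.692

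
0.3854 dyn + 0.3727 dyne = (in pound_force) 1.704e-06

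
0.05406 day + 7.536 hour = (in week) 0.05258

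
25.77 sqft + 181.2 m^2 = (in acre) 0.04537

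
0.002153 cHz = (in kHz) 2.153e-08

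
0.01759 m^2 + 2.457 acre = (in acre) 2.457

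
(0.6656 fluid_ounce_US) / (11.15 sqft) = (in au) 1.27e-16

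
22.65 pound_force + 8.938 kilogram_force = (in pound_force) 42.35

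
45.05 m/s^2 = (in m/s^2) 45.05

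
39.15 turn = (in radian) 246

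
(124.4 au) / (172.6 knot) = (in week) 3.465e+05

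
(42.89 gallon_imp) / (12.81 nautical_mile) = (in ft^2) 8.847e-05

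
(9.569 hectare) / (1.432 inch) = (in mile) 1635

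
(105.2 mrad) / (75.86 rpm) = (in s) 0.01324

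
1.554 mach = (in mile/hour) 1184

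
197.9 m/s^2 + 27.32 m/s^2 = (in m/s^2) 225.2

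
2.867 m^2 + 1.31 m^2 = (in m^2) 4.177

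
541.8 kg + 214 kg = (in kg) 755.8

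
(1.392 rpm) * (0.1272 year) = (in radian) 5.847e+05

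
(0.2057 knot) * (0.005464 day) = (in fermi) 4.996e+16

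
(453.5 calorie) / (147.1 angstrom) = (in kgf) 1.315e+10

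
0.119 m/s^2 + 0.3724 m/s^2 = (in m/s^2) 0.4914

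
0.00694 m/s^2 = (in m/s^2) 0.00694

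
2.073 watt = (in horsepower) 0.00278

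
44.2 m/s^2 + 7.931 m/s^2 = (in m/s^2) 52.13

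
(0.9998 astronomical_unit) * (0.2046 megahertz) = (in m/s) 3.06e+16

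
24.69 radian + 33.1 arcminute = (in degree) 1415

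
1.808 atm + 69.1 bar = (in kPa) 7093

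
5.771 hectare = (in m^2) 5.771e+04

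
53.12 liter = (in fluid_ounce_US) 1796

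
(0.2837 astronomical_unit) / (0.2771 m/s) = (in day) 1.773e+06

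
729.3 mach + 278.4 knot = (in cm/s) 2.485e+07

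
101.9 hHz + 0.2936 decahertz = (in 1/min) 6.116e+05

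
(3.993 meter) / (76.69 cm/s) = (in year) 1.651e-07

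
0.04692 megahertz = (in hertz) 4.692e+04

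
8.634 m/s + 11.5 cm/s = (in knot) 17.01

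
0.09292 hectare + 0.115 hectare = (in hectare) 0.2079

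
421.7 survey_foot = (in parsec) 4.166e-15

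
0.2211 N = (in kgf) 0.02255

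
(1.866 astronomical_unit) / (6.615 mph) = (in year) 2993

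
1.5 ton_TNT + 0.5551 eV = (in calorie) 1.5e+09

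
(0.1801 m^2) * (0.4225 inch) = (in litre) 1.933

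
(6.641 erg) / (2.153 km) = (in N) 3.085e-10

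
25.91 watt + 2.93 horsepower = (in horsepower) 2.965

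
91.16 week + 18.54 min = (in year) 1.748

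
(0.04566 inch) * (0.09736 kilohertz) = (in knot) 0.2195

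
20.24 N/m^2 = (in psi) 0.002936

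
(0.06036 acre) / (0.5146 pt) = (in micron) 1.346e+12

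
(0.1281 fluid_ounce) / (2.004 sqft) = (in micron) 20.35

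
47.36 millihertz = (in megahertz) 4.736e-08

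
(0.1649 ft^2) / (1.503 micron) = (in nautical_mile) 5.504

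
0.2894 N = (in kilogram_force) 0.02951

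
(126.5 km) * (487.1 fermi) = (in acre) 1.523e-11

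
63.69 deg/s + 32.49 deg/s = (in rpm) 16.03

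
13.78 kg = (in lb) 30.38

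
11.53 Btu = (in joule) 1.216e+04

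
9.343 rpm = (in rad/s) 0.9784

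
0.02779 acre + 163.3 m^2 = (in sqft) 2968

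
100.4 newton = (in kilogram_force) 10.24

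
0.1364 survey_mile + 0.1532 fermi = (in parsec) 7.114e-15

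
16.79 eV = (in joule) 2.69e-18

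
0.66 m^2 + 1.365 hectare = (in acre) 3.373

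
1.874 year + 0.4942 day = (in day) 684.5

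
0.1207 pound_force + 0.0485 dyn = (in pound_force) 0.1207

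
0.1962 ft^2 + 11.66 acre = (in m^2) 4.719e+04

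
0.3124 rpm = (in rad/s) 0.03271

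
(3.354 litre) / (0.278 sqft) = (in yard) 0.142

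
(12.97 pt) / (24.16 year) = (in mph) 1.343e-11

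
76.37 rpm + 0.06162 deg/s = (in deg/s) 458.3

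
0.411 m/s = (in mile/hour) 0.9194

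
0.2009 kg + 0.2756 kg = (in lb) 1.051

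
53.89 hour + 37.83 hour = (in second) 3.302e+05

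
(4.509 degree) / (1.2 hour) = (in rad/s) 1.822e-05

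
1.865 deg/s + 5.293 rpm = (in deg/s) 33.62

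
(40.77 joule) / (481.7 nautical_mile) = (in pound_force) 1.027e-05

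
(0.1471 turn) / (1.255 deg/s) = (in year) 1.338e-06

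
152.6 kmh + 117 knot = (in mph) 229.5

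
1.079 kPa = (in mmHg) 8.093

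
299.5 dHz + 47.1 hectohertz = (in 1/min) 2.844e+05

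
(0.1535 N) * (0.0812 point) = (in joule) 4.397e-06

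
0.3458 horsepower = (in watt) 257.9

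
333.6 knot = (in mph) 383.9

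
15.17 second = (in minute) 0.2528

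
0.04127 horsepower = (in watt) 30.78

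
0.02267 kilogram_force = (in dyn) 2.223e+04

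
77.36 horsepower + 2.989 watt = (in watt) 5.769e+04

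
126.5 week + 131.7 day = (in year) 2.787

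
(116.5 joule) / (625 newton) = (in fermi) 1.864e+14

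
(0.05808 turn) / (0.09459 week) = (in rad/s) 6.379e-06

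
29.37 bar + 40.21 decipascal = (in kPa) 2937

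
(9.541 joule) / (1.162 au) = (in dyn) 5.489e-06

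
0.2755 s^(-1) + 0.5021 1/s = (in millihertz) 777.6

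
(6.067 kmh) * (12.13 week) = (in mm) 1.236e+10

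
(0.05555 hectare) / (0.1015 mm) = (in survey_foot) 1.796e+07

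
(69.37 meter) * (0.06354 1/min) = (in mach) 0.0002157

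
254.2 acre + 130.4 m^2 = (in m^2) 1.029e+06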